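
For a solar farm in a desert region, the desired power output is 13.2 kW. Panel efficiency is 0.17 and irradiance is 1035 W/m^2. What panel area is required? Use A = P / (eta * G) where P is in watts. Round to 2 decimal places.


Convert target power to watts: P = 13.2 * 1000 = 13200.0 W
Compute denominator: eta * G = 0.17 * 1035 = 175.95
Required area A = P / (eta * G) = 13200.0 / 175.95
A = 75.02 m^2

75.02


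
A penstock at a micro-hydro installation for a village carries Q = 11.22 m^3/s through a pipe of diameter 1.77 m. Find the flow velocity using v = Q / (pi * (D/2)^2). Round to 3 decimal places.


Compute pipe cross-sectional area:
  A = pi * (D/2)^2 = pi * (1.77/2)^2 = 2.4606 m^2
Calculate velocity:
  v = Q / A = 11.22 / 2.4606
  v = 4.560 m/s

4.560


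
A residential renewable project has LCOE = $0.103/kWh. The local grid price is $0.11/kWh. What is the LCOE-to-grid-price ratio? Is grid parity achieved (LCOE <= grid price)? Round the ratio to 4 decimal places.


Compare LCOE to grid price:
  LCOE = $0.103/kWh, Grid price = $0.11/kWh
  Ratio = LCOE / grid_price = 0.103 / 0.11 = 0.9364
  Grid parity achieved (ratio <= 1)? yes

0.9364


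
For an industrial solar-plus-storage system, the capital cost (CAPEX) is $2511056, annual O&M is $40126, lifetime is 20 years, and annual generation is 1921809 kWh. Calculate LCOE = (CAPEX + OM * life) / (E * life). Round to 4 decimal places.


Total cost = CAPEX + OM * lifetime = 2511056 + 40126 * 20 = 2511056 + 802520 = 3313576
Total generation = annual * lifetime = 1921809 * 20 = 38436180 kWh
LCOE = 3313576 / 38436180
LCOE = 0.0862 $/kWh

0.0862


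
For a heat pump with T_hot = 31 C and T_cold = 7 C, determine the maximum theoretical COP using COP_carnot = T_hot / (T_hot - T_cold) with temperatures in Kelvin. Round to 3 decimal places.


Convert to Kelvin:
  T_hot = 31 + 273.15 = 304.15 K
  T_cold = 7 + 273.15 = 280.15 K
Apply Carnot COP formula:
  COP = T_hot_K / (T_hot_K - T_cold_K) = 304.15 / 24.0
  COP = 12.673

12.673


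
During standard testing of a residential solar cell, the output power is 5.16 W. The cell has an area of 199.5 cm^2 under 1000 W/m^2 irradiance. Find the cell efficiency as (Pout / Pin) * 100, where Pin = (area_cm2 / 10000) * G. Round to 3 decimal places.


First compute the input power:
  Pin = area_cm2 / 10000 * G = 199.5 / 10000 * 1000 = 19.95 W
Then compute efficiency:
  Efficiency = (Pout / Pin) * 100 = (5.16 / 19.95) * 100
  Efficiency = 25.865%

25.865


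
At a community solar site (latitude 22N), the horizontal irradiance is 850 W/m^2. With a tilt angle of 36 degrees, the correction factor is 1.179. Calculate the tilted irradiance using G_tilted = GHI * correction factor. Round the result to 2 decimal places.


Identify the given values:
  GHI = 850 W/m^2, tilt correction factor = 1.179
Apply the formula G_tilted = GHI * factor:
  G_tilted = 850 * 1.179
  G_tilted = 1002.15 W/m^2

1002.15


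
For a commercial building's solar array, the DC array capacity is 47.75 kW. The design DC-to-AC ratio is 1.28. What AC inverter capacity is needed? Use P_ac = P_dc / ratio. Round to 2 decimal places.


The inverter AC capacity is determined by the DC/AC ratio.
Given: P_dc = 47.75 kW, DC/AC ratio = 1.28
P_ac = P_dc / ratio = 47.75 / 1.28
P_ac = 37.30 kW

37.30


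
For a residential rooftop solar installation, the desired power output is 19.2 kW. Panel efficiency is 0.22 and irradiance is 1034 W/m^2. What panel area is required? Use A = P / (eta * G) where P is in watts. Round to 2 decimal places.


Convert target power to watts: P = 19.2 * 1000 = 19200.0 W
Compute denominator: eta * G = 0.22 * 1034 = 227.48
Required area A = P / (eta * G) = 19200.0 / 227.48
A = 84.40 m^2

84.40


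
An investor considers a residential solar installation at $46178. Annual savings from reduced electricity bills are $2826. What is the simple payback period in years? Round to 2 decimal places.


Simple payback period = initial cost / annual savings
Payback = 46178 / 2826
Payback = 16.34 years

16.34


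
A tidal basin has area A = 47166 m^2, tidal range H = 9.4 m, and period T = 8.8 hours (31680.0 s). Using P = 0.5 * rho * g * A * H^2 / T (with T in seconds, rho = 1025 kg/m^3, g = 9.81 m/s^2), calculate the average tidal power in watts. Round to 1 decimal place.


Convert period to seconds: T = 8.8 * 3600 = 31680.0 s
H^2 = 9.4^2 = 88.36
P = 0.5 * rho * g * A * H^2 / T
P = 0.5 * 1025 * 9.81 * 47166 * 88.36 / 31680.0
P = 661397.4 W

661397.4


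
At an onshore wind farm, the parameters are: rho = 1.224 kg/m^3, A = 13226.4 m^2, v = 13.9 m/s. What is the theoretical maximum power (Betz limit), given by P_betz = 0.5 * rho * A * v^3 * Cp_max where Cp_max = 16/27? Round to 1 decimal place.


The Betz coefficient Cp_max = 16/27 = 0.5926
v^3 = 13.9^3 = 2685.619
P_betz = 0.5 * rho * A * v^3 * Cp_max
P_betz = 0.5 * 1.224 * 13226.4 * 2685.619 * 0.5926
P_betz = 12882308.5 W

12882308.5


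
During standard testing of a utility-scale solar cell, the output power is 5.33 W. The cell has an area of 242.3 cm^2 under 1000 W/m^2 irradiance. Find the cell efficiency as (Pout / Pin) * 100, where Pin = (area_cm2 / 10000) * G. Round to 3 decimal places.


First compute the input power:
  Pin = area_cm2 / 10000 * G = 242.3 / 10000 * 1000 = 24.23 W
Then compute efficiency:
  Efficiency = (Pout / Pin) * 100 = (5.33 / 24.23) * 100
  Efficiency = 21.998%

21.998


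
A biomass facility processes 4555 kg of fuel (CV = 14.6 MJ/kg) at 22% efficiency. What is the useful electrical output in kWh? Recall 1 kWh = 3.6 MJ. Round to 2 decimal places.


Total energy = mass * CV = 4555 * 14.6 = 66503.0 MJ
Useful energy = total * eta = 66503.0 * 0.22 = 14630.66 MJ
Convert to kWh: 14630.66 / 3.6
Useful energy = 4064.07 kWh

4064.07


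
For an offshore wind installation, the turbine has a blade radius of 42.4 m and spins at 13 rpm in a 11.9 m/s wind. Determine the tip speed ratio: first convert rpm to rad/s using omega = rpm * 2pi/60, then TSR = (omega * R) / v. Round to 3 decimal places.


Convert rotational speed to rad/s:
  omega = 13 * 2 * pi / 60 = 1.3614 rad/s
Compute tip speed:
  v_tip = omega * R = 1.3614 * 42.4 = 57.722 m/s
Tip speed ratio:
  TSR = v_tip / v_wind = 57.722 / 11.9 = 4.851

4.851


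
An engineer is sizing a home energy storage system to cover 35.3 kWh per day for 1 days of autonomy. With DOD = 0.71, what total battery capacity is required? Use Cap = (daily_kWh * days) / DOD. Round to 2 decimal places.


Total energy needed = daily * days = 35.3 * 1 = 35.3 kWh
Account for depth of discharge:
  Cap = total_energy / DOD = 35.3 / 0.71
  Cap = 49.72 kWh

49.72


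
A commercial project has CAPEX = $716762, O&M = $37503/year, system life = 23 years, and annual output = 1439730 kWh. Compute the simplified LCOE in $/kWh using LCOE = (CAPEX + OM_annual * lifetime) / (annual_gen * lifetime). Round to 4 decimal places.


Total cost = CAPEX + OM * lifetime = 716762 + 37503 * 23 = 716762 + 862569 = 1579331
Total generation = annual * lifetime = 1439730 * 23 = 33113790 kWh
LCOE = 1579331 / 33113790
LCOE = 0.0477 $/kWh

0.0477


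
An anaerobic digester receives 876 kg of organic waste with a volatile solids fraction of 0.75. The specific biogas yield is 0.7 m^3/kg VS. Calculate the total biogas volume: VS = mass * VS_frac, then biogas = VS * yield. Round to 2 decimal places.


Compute volatile solids:
  VS = mass * VS_fraction = 876 * 0.75 = 657.0 kg
Calculate biogas volume:
  Biogas = VS * specific_yield = 657.0 * 0.7
  Biogas = 459.90 m^3

459.90


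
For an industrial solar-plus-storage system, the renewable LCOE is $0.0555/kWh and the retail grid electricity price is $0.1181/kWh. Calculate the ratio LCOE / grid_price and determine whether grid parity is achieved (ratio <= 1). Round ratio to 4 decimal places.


Compare LCOE to grid price:
  LCOE = $0.0555/kWh, Grid price = $0.1181/kWh
  Ratio = LCOE / grid_price = 0.0555 / 0.1181 = 0.4699
  Grid parity achieved (ratio <= 1)? yes

0.4699


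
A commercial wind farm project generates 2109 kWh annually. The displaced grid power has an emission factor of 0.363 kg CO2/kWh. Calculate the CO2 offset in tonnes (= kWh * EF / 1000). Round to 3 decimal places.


CO2 offset in kg = generation * emission_factor
CO2 offset = 2109 * 0.363 = 765.57 kg
Convert to tonnes:
  CO2 offset = 765.57 / 1000 = 0.766 tonnes

0.766


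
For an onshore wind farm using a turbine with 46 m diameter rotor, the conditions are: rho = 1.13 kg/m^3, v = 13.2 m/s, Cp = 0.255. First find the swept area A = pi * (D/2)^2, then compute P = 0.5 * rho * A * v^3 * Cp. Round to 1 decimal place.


Step 1 -- Compute swept area:
  A = pi * (D/2)^2 = pi * (46/2)^2 = 1661.9 m^2
Step 2 -- Apply wind power equation:
  P = 0.5 * rho * A * v^3 * Cp
  v^3 = 13.2^3 = 2299.968
  P = 0.5 * 1.13 * 1661.9 * 2299.968 * 0.255
  P = 550701.1 W

550701.1


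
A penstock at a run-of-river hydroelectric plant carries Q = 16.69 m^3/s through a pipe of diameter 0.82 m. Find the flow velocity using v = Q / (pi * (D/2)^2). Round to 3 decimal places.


Compute pipe cross-sectional area:
  A = pi * (D/2)^2 = pi * (0.82/2)^2 = 0.5281 m^2
Calculate velocity:
  v = Q / A = 16.69 / 0.5281
  v = 31.604 m/s

31.604


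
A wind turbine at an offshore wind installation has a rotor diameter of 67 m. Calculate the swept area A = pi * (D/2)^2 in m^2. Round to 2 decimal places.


Compute the rotor radius:
  r = D / 2 = 67 / 2 = 33.5 m
Calculate swept area:
  A = pi * r^2 = pi * 33.5^2
  A = 3525.65 m^2

3525.65


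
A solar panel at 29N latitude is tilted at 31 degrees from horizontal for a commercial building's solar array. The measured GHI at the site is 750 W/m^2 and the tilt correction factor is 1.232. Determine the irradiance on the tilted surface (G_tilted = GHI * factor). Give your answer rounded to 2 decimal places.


Identify the given values:
  GHI = 750 W/m^2, tilt correction factor = 1.232
Apply the formula G_tilted = GHI * factor:
  G_tilted = 750 * 1.232
  G_tilted = 924.00 W/m^2

924.00


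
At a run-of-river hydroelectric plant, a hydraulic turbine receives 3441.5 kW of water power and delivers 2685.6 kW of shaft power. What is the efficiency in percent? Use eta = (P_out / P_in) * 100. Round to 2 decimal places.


Turbine efficiency = (output power / input power) * 100
eta = (2685.6 / 3441.5) * 100
eta = 78.04%

78.04


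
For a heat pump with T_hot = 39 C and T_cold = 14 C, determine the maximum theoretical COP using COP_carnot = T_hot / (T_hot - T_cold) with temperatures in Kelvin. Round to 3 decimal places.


Convert to Kelvin:
  T_hot = 39 + 273.15 = 312.15 K
  T_cold = 14 + 273.15 = 287.15 K
Apply Carnot COP formula:
  COP = T_hot_K / (T_hot_K - T_cold_K) = 312.15 / 25.0
  COP = 12.486

12.486


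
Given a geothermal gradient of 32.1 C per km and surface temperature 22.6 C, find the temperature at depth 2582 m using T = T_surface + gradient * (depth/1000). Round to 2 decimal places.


Convert depth to km: 2582 / 1000 = 2.582 km
Temperature increase = gradient * depth_km = 32.1 * 2.582 = 82.88 C
Temperature at depth = T_surface + delta_T = 22.6 + 82.88
T = 105.48 C

105.48


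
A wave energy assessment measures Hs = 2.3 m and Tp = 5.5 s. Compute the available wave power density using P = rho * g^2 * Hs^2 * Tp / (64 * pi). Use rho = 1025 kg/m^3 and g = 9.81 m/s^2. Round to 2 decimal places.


Apply wave power formula:
  g^2 = 9.81^2 = 96.2361
  Hs^2 = 2.3^2 = 5.29
  Numerator = rho * g^2 * Hs^2 * Tp = 1025 * 96.2361 * 5.29 * 5.5 = 2869989.06
  Denominator = 64 * pi = 201.0619
  P = 2869989.06 / 201.0619 = 14274.15 W/m

14274.15


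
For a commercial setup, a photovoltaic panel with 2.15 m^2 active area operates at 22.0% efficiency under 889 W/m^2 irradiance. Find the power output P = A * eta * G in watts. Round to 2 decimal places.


Use the solar power formula P = A * eta * G.
Given: A = 2.15 m^2, eta = 0.22, G = 889 W/m^2
P = 2.15 * 0.22 * 889
P = 420.50 W

420.50


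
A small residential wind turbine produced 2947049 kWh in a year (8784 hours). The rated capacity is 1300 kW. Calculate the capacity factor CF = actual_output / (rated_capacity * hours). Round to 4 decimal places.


Capacity factor = actual output / maximum possible output
Maximum possible = rated * hours = 1300 * 8784 = 11419200 kWh
CF = 2947049 / 11419200
CF = 0.2581

0.2581


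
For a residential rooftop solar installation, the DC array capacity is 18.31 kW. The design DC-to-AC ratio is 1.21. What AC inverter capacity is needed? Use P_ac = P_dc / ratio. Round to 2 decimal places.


The inverter AC capacity is determined by the DC/AC ratio.
Given: P_dc = 18.31 kW, DC/AC ratio = 1.21
P_ac = P_dc / ratio = 18.31 / 1.21
P_ac = 15.13 kW

15.13


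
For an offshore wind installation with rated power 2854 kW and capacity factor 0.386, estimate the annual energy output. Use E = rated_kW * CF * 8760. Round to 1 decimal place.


Annual energy = rated_kW * capacity_factor * hours_per_year
Given: P_rated = 2854 kW, CF = 0.386, hours = 8760
E = 2854 * 0.386 * 8760
E = 9650401.4 kWh

9650401.4


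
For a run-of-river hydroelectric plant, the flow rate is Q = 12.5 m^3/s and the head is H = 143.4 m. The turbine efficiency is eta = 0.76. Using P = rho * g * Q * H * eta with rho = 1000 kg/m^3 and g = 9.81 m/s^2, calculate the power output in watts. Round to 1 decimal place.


Apply the hydropower formula P = rho * g * Q * H * eta
rho * g = 1000 * 9.81 = 9810.0
P = 9810.0 * 12.5 * 143.4 * 0.76
P = 13364163.0 W

13364163.0


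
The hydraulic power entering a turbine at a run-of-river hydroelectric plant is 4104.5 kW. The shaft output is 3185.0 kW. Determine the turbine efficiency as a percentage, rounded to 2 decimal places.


Turbine efficiency = (output power / input power) * 100
eta = (3185.0 / 4104.5) * 100
eta = 77.60%

77.60


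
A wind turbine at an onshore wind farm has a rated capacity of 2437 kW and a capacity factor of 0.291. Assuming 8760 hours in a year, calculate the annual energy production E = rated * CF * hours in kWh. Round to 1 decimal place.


Annual energy = rated_kW * capacity_factor * hours_per_year
Given: P_rated = 2437 kW, CF = 0.291, hours = 8760
E = 2437 * 0.291 * 8760
E = 6212302.9 kWh

6212302.9


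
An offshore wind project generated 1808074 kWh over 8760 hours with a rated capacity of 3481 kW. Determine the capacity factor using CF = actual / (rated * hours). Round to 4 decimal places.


Capacity factor = actual output / maximum possible output
Maximum possible = rated * hours = 3481 * 8760 = 30493560 kWh
CF = 1808074 / 30493560
CF = 0.0593

0.0593


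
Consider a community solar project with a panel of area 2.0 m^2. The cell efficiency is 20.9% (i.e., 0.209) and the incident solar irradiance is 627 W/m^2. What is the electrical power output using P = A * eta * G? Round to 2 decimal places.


Use the solar power formula P = A * eta * G.
Given: A = 2.0 m^2, eta = 0.209, G = 627 W/m^2
P = 2.0 * 0.209 * 627
P = 262.09 W

262.09


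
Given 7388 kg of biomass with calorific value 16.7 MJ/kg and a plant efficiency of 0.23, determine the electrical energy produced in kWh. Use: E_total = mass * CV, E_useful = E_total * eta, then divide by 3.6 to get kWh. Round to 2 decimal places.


Total energy = mass * CV = 7388 * 16.7 = 123379.6 MJ
Useful energy = total * eta = 123379.6 * 0.23 = 28377.31 MJ
Convert to kWh: 28377.31 / 3.6
Useful energy = 7882.59 kWh

7882.59


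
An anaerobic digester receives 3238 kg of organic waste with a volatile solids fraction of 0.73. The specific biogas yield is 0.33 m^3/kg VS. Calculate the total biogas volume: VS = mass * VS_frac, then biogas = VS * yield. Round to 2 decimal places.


Compute volatile solids:
  VS = mass * VS_fraction = 3238 * 0.73 = 2363.74 kg
Calculate biogas volume:
  Biogas = VS * specific_yield = 2363.74 * 0.33
  Biogas = 780.03 m^3

780.03


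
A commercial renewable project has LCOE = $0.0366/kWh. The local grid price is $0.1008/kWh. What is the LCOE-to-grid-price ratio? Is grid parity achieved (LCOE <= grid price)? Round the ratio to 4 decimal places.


Compare LCOE to grid price:
  LCOE = $0.0366/kWh, Grid price = $0.1008/kWh
  Ratio = LCOE / grid_price = 0.0366 / 0.1008 = 0.3631
  Grid parity achieved (ratio <= 1)? yes

0.3631


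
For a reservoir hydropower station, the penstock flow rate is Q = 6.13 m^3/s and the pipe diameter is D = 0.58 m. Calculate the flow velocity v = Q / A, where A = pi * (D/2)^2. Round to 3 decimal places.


Compute pipe cross-sectional area:
  A = pi * (D/2)^2 = pi * (0.58/2)^2 = 0.2642 m^2
Calculate velocity:
  v = Q / A = 6.13 / 0.2642
  v = 23.201 m/s

23.201


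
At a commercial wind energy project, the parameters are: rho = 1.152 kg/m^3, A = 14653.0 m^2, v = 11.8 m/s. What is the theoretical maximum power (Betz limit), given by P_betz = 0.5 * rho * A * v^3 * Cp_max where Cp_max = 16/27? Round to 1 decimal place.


The Betz coefficient Cp_max = 16/27 = 0.5926
v^3 = 11.8^3 = 1643.032
P_betz = 0.5 * rho * A * v^3 * Cp_max
P_betz = 0.5 * 1.152 * 14653.0 * 1643.032 * 0.5926
P_betz = 8217718.7 W

8217718.7


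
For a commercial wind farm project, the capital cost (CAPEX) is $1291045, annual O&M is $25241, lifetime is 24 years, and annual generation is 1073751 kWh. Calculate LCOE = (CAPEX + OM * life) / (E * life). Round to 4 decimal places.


Total cost = CAPEX + OM * lifetime = 1291045 + 25241 * 24 = 1291045 + 605784 = 1896829
Total generation = annual * lifetime = 1073751 * 24 = 25770024 kWh
LCOE = 1896829 / 25770024
LCOE = 0.0736 $/kWh

0.0736


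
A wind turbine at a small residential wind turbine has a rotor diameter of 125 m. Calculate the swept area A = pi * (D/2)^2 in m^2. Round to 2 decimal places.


Compute the rotor radius:
  r = D / 2 = 125 / 2 = 62.5 m
Calculate swept area:
  A = pi * r^2 = pi * 62.5^2
  A = 12271.85 m^2

12271.85


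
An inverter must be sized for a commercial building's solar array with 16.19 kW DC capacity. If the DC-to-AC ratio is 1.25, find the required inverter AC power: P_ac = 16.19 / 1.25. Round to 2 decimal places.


The inverter AC capacity is determined by the DC/AC ratio.
Given: P_dc = 16.19 kW, DC/AC ratio = 1.25
P_ac = P_dc / ratio = 16.19 / 1.25
P_ac = 12.95 kW

12.95


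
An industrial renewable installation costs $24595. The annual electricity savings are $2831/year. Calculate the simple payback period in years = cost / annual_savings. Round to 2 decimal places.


Simple payback period = initial cost / annual savings
Payback = 24595 / 2831
Payback = 8.69 years

8.69


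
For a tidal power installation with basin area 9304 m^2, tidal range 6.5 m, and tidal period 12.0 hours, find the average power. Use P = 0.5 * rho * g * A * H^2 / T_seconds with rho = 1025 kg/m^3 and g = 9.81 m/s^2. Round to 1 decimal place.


Convert period to seconds: T = 12.0 * 3600 = 43200.0 s
H^2 = 6.5^2 = 42.25
P = 0.5 * rho * g * A * H^2 / T
P = 0.5 * 1025 * 9.81 * 9304 * 42.25 / 43200.0
P = 45748.4 W

45748.4


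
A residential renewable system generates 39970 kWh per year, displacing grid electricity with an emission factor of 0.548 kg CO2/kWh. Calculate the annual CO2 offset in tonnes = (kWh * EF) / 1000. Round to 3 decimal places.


CO2 offset in kg = generation * emission_factor
CO2 offset = 39970 * 0.548 = 21903.56 kg
Convert to tonnes:
  CO2 offset = 21903.56 / 1000 = 21.904 tonnes

21.904


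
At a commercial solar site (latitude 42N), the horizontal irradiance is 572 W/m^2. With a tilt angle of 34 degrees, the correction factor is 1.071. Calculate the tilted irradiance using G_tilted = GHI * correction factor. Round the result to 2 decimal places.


Identify the given values:
  GHI = 572 W/m^2, tilt correction factor = 1.071
Apply the formula G_tilted = GHI * factor:
  G_tilted = 572 * 1.071
  G_tilted = 612.61 W/m^2

612.61


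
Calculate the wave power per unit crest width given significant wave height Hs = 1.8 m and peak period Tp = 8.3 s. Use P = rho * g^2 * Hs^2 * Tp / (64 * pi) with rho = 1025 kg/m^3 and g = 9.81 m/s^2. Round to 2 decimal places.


Apply wave power formula:
  g^2 = 9.81^2 = 96.2361
  Hs^2 = 1.8^2 = 3.24
  Numerator = rho * g^2 * Hs^2 * Tp = 1025 * 96.2361 * 3.24 * 8.3 = 2652680.73
  Denominator = 64 * pi = 201.0619
  P = 2652680.73 / 201.0619 = 13193.35 W/m

13193.35


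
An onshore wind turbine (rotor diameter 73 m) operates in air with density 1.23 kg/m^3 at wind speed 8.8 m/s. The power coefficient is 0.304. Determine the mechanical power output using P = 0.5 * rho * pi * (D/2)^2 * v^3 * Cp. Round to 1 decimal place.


Step 1 -- Compute swept area:
  A = pi * (D/2)^2 = pi * (73/2)^2 = 4185.39 m^2
Step 2 -- Apply wind power equation:
  P = 0.5 * rho * A * v^3 * Cp
  v^3 = 8.8^3 = 681.472
  P = 0.5 * 1.23 * 4185.39 * 681.472 * 0.304
  P = 533251.8 W

533251.8


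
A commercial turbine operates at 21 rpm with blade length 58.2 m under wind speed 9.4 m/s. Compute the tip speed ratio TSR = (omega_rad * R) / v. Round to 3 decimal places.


Convert rotational speed to rad/s:
  omega = 21 * 2 * pi / 60 = 2.1991 rad/s
Compute tip speed:
  v_tip = omega * R = 2.1991 * 58.2 = 127.988 m/s
Tip speed ratio:
  TSR = v_tip / v_wind = 127.988 / 9.4 = 13.616

13.616


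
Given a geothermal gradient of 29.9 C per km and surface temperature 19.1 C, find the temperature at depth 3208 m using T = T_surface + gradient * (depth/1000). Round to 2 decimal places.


Convert depth to km: 3208 / 1000 = 3.208 km
Temperature increase = gradient * depth_km = 29.9 * 3.208 = 95.92 C
Temperature at depth = T_surface + delta_T = 19.1 + 95.92
T = 115.02 C

115.02


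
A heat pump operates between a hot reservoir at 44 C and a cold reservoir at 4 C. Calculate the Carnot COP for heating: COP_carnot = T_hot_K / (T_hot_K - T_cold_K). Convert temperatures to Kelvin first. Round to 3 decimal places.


Convert to Kelvin:
  T_hot = 44 + 273.15 = 317.15 K
  T_cold = 4 + 273.15 = 277.15 K
Apply Carnot COP formula:
  COP = T_hot_K / (T_hot_K - T_cold_K) = 317.15 / 40.0
  COP = 7.929

7.929


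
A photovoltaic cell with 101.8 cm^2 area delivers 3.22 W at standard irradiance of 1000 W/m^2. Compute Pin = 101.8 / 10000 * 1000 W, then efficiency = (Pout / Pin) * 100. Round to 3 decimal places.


First compute the input power:
  Pin = area_cm2 / 10000 * G = 101.8 / 10000 * 1000 = 10.18 W
Then compute efficiency:
  Efficiency = (Pout / Pin) * 100 = (3.22 / 10.18) * 100
  Efficiency = 31.631%

31.631


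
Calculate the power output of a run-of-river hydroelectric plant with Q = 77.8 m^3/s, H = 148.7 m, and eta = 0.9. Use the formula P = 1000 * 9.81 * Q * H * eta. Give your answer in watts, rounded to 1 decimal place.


Apply the hydropower formula P = rho * g * Q * H * eta
rho * g = 1000 * 9.81 = 9810.0
P = 9810.0 * 77.8 * 148.7 * 0.9
P = 102141464.9 W

102141464.9


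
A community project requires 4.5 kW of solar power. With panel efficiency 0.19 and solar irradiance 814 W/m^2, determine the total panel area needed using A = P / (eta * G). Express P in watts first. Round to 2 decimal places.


Convert target power to watts: P = 4.5 * 1000 = 4500.0 W
Compute denominator: eta * G = 0.19 * 814 = 154.66
Required area A = P / (eta * G) = 4500.0 / 154.66
A = 29.10 m^2

29.10


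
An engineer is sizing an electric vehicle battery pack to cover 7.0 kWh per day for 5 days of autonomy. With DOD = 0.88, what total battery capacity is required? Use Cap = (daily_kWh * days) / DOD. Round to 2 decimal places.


Total energy needed = daily * days = 7.0 * 5 = 35.0 kWh
Account for depth of discharge:
  Cap = total_energy / DOD = 35.0 / 0.88
  Cap = 39.77 kWh

39.77


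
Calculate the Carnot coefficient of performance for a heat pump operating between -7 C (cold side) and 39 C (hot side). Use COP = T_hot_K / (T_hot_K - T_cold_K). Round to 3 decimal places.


Convert to Kelvin:
  T_hot = 39 + 273.15 = 312.15 K
  T_cold = -7 + 273.15 = 266.15 K
Apply Carnot COP formula:
  COP = T_hot_K / (T_hot_K - T_cold_K) = 312.15 / 46.0
  COP = 6.786

6.786


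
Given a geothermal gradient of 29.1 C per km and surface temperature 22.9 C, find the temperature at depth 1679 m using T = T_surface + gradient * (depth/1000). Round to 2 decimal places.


Convert depth to km: 1679 / 1000 = 1.679 km
Temperature increase = gradient * depth_km = 29.1 * 1.679 = 48.86 C
Temperature at depth = T_surface + delta_T = 22.9 + 48.86
T = 71.76 C

71.76


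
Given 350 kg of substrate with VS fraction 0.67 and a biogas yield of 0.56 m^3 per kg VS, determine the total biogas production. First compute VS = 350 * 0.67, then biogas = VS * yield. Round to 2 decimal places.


Compute volatile solids:
  VS = mass * VS_fraction = 350 * 0.67 = 234.5 kg
Calculate biogas volume:
  Biogas = VS * specific_yield = 234.5 * 0.56
  Biogas = 131.32 m^3

131.32


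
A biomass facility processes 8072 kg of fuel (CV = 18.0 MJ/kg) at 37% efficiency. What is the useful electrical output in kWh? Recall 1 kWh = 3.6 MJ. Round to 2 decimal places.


Total energy = mass * CV = 8072 * 18.0 = 145296.0 MJ
Useful energy = total * eta = 145296.0 * 0.37 = 53759.52 MJ
Convert to kWh: 53759.52 / 3.6
Useful energy = 14933.20 kWh

14933.20


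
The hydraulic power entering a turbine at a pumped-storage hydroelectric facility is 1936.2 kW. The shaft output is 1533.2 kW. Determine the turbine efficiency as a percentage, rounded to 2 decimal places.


Turbine efficiency = (output power / input power) * 100
eta = (1533.2 / 1936.2) * 100
eta = 79.19%

79.19


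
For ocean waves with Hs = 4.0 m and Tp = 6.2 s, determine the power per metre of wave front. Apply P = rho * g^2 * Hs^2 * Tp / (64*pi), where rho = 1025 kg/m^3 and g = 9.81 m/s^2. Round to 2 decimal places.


Apply wave power formula:
  g^2 = 9.81^2 = 96.2361
  Hs^2 = 4.0^2 = 16.0
  Numerator = rho * g^2 * Hs^2 * Tp = 1025 * 96.2361 * 16.0 * 6.2 = 9785286.65
  Denominator = 64 * pi = 201.0619
  P = 9785286.65 / 201.0619 = 48668.02 W/m

48668.02


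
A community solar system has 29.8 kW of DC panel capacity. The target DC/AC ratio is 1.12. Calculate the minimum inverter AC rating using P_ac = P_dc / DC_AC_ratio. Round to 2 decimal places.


The inverter AC capacity is determined by the DC/AC ratio.
Given: P_dc = 29.8 kW, DC/AC ratio = 1.12
P_ac = P_dc / ratio = 29.8 / 1.12
P_ac = 26.61 kW

26.61


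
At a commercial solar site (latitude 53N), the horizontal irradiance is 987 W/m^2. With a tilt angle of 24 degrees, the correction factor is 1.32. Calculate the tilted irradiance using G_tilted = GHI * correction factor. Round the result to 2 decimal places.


Identify the given values:
  GHI = 987 W/m^2, tilt correction factor = 1.32
Apply the formula G_tilted = GHI * factor:
  G_tilted = 987 * 1.32
  G_tilted = 1302.84 W/m^2

1302.84


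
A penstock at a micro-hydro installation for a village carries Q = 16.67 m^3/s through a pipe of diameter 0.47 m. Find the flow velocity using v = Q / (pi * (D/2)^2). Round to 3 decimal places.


Compute pipe cross-sectional area:
  A = pi * (D/2)^2 = pi * (0.47/2)^2 = 0.1735 m^2
Calculate velocity:
  v = Q / A = 16.67 / 0.1735
  v = 96.084 m/s

96.084


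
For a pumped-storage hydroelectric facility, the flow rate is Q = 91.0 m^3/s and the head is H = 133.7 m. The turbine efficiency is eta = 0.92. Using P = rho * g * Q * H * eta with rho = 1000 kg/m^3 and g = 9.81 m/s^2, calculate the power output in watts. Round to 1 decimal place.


Apply the hydropower formula P = rho * g * Q * H * eta
rho * g = 1000 * 9.81 = 9810.0
P = 9810.0 * 91.0 * 133.7 * 0.92
P = 109806900.8 W

109806900.8


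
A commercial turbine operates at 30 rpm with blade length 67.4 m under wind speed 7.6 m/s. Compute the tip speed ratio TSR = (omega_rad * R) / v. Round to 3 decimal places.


Convert rotational speed to rad/s:
  omega = 30 * 2 * pi / 60 = 3.1416 rad/s
Compute tip speed:
  v_tip = omega * R = 3.1416 * 67.4 = 211.743 m/s
Tip speed ratio:
  TSR = v_tip / v_wind = 211.743 / 7.6 = 27.861

27.861


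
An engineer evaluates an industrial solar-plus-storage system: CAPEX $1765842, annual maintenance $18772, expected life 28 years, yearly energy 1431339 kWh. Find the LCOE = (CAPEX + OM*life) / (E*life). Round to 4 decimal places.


Total cost = CAPEX + OM * lifetime = 1765842 + 18772 * 28 = 1765842 + 525616 = 2291458
Total generation = annual * lifetime = 1431339 * 28 = 40077492 kWh
LCOE = 2291458 / 40077492
LCOE = 0.0572 $/kWh

0.0572


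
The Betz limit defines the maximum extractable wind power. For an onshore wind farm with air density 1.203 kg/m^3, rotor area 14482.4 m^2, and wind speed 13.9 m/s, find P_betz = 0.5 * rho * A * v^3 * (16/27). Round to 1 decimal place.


The Betz coefficient Cp_max = 16/27 = 0.5926
v^3 = 13.9^3 = 2685.619
P_betz = 0.5 * rho * A * v^3 * Cp_max
P_betz = 0.5 * 1.203 * 14482.4 * 2685.619 * 0.5926
P_betz = 13863624.6 W

13863624.6


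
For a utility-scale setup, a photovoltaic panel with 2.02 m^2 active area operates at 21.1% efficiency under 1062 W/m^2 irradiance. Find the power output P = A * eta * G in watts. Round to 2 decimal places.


Use the solar power formula P = A * eta * G.
Given: A = 2.02 m^2, eta = 0.211, G = 1062 W/m^2
P = 2.02 * 0.211 * 1062
P = 452.65 W

452.65


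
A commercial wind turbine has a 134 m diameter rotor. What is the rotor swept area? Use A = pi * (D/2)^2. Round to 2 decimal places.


Compute the rotor radius:
  r = D / 2 = 134 / 2 = 67.0 m
Calculate swept area:
  A = pi * r^2 = pi * 67.0^2
  A = 14102.61 m^2

14102.61


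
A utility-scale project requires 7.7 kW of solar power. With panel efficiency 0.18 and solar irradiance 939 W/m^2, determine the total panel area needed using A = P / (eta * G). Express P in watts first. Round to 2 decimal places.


Convert target power to watts: P = 7.7 * 1000 = 7700.0 W
Compute denominator: eta * G = 0.18 * 939 = 169.02
Required area A = P / (eta * G) = 7700.0 / 169.02
A = 45.56 m^2

45.56


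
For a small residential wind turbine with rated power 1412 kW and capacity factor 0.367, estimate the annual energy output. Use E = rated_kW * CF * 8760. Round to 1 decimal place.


Annual energy = rated_kW * capacity_factor * hours_per_year
Given: P_rated = 1412 kW, CF = 0.367, hours = 8760
E = 1412 * 0.367 * 8760
E = 4539467.0 kWh

4539467.0


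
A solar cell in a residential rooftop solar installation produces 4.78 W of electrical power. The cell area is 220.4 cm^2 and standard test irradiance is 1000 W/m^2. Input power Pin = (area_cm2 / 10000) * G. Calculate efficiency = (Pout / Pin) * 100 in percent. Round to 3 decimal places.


First compute the input power:
  Pin = area_cm2 / 10000 * G = 220.4 / 10000 * 1000 = 22.04 W
Then compute efficiency:
  Efficiency = (Pout / Pin) * 100 = (4.78 / 22.04) * 100
  Efficiency = 21.688%

21.688


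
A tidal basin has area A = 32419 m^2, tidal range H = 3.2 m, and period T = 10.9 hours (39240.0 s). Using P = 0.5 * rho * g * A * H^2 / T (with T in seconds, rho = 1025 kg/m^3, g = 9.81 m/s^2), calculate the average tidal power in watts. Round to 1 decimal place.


Convert period to seconds: T = 10.9 * 3600 = 39240.0 s
H^2 = 3.2^2 = 10.24
P = 0.5 * rho * g * A * H^2 / T
P = 0.5 * 1025 * 9.81 * 32419 * 10.24 / 39240.0
P = 42533.7 W

42533.7


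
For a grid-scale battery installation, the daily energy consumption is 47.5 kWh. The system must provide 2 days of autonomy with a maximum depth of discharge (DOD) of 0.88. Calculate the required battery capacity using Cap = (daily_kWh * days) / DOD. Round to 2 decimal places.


Total energy needed = daily * days = 47.5 * 2 = 95.0 kWh
Account for depth of discharge:
  Cap = total_energy / DOD = 95.0 / 0.88
  Cap = 107.95 kWh

107.95


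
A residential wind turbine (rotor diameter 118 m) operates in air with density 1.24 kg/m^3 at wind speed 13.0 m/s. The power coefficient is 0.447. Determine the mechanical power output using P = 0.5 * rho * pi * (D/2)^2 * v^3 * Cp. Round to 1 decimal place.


Step 1 -- Compute swept area:
  A = pi * (D/2)^2 = pi * (118/2)^2 = 10935.88 m^2
Step 2 -- Apply wind power equation:
  P = 0.5 * rho * A * v^3 * Cp
  v^3 = 13.0^3 = 2197.0
  P = 0.5 * 1.24 * 10935.88 * 2197.0 * 0.447
  P = 6658603.7 W

6658603.7


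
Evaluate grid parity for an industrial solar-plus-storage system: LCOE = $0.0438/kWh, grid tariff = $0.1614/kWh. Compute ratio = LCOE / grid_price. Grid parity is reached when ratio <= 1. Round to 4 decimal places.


Compare LCOE to grid price:
  LCOE = $0.0438/kWh, Grid price = $0.1614/kWh
  Ratio = LCOE / grid_price = 0.0438 / 0.1614 = 0.2714
  Grid parity achieved (ratio <= 1)? yes

0.2714


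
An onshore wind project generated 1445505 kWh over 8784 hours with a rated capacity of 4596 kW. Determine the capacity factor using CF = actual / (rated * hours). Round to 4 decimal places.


Capacity factor = actual output / maximum possible output
Maximum possible = rated * hours = 4596 * 8784 = 40371264 kWh
CF = 1445505 / 40371264
CF = 0.0358

0.0358


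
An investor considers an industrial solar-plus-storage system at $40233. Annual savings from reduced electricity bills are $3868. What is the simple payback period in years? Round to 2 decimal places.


Simple payback period = initial cost / annual savings
Payback = 40233 / 3868
Payback = 10.40 years

10.40


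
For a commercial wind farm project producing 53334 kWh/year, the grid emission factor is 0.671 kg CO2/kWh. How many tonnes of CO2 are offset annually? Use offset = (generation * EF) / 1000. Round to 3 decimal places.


CO2 offset in kg = generation * emission_factor
CO2 offset = 53334 * 0.671 = 35787.11 kg
Convert to tonnes:
  CO2 offset = 35787.11 / 1000 = 35.787 tonnes

35.787


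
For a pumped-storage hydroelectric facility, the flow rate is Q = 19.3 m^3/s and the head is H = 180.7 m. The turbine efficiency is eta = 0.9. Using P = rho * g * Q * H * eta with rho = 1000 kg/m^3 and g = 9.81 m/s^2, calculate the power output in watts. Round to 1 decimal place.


Apply the hydropower formula P = rho * g * Q * H * eta
rho * g = 1000 * 9.81 = 9810.0
P = 9810.0 * 19.3 * 180.7 * 0.9
P = 30791225.8 W

30791225.8


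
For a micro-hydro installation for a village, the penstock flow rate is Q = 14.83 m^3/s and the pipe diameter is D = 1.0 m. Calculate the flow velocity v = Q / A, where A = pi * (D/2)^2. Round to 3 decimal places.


Compute pipe cross-sectional area:
  A = pi * (D/2)^2 = pi * (1.0/2)^2 = 0.7854 m^2
Calculate velocity:
  v = Q / A = 14.83 / 0.7854
  v = 18.882 m/s

18.882


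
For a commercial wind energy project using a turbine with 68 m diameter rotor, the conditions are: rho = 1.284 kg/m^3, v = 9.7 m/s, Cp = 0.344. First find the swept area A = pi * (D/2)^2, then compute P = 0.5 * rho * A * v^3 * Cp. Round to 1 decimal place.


Step 1 -- Compute swept area:
  A = pi * (D/2)^2 = pi * (68/2)^2 = 3631.68 m^2
Step 2 -- Apply wind power equation:
  P = 0.5 * rho * A * v^3 * Cp
  v^3 = 9.7^3 = 912.673
  P = 0.5 * 1.284 * 3631.68 * 912.673 * 0.344
  P = 732008.9 W

732008.9


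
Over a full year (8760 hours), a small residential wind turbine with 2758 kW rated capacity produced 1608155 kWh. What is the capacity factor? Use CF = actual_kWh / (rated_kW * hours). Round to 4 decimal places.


Capacity factor = actual output / maximum possible output
Maximum possible = rated * hours = 2758 * 8760 = 24160080 kWh
CF = 1608155 / 24160080
CF = 0.0666

0.0666


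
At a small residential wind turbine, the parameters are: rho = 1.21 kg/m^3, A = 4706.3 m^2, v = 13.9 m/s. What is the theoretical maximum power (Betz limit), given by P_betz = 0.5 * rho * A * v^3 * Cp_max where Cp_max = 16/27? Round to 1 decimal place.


The Betz coefficient Cp_max = 16/27 = 0.5926
v^3 = 13.9^3 = 2685.619
P_betz = 0.5 * rho * A * v^3 * Cp_max
P_betz = 0.5 * 1.21 * 4706.3 * 2685.619 * 0.5926
P_betz = 4531433.4 W

4531433.4


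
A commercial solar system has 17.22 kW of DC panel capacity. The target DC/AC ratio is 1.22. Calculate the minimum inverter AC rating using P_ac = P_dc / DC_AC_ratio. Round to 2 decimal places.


The inverter AC capacity is determined by the DC/AC ratio.
Given: P_dc = 17.22 kW, DC/AC ratio = 1.22
P_ac = P_dc / ratio = 17.22 / 1.22
P_ac = 14.11 kW

14.11


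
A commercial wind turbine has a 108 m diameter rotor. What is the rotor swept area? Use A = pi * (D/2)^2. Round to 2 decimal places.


Compute the rotor radius:
  r = D / 2 = 108 / 2 = 54.0 m
Calculate swept area:
  A = pi * r^2 = pi * 54.0^2
  A = 9160.88 m^2

9160.88


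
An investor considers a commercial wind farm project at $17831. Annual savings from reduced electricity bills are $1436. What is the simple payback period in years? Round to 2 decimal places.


Simple payback period = initial cost / annual savings
Payback = 17831 / 1436
Payback = 12.42 years

12.42


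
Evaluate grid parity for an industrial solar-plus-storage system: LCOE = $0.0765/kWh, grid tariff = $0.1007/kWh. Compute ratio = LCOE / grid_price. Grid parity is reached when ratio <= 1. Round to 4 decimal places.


Compare LCOE to grid price:
  LCOE = $0.0765/kWh, Grid price = $0.1007/kWh
  Ratio = LCOE / grid_price = 0.0765 / 0.1007 = 0.7597
  Grid parity achieved (ratio <= 1)? yes

0.7597


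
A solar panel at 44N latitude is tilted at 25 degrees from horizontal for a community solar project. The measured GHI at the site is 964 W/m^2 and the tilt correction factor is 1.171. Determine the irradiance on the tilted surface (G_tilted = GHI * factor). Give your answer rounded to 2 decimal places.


Identify the given values:
  GHI = 964 W/m^2, tilt correction factor = 1.171
Apply the formula G_tilted = GHI * factor:
  G_tilted = 964 * 1.171
  G_tilted = 1128.84 W/m^2

1128.84


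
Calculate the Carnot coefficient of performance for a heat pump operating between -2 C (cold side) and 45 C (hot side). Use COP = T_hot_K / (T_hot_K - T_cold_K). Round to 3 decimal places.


Convert to Kelvin:
  T_hot = 45 + 273.15 = 318.15 K
  T_cold = -2 + 273.15 = 271.15 K
Apply Carnot COP formula:
  COP = T_hot_K / (T_hot_K - T_cold_K) = 318.15 / 47.0
  COP = 6.769

6.769


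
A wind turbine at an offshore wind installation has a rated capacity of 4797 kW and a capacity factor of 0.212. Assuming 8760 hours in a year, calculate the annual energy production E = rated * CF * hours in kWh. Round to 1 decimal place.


Annual energy = rated_kW * capacity_factor * hours_per_year
Given: P_rated = 4797 kW, CF = 0.212, hours = 8760
E = 4797 * 0.212 * 8760
E = 8908604.6 kWh

8908604.6


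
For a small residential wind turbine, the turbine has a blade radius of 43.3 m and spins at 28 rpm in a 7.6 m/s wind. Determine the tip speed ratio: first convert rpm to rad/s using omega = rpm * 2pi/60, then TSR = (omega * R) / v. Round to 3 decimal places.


Convert rotational speed to rad/s:
  omega = 28 * 2 * pi / 60 = 2.9322 rad/s
Compute tip speed:
  v_tip = omega * R = 2.9322 * 43.3 = 126.962 m/s
Tip speed ratio:
  TSR = v_tip / v_wind = 126.962 / 7.6 = 16.706

16.706


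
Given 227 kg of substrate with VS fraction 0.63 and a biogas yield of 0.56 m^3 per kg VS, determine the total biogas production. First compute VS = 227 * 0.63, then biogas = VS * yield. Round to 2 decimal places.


Compute volatile solids:
  VS = mass * VS_fraction = 227 * 0.63 = 143.01 kg
Calculate biogas volume:
  Biogas = VS * specific_yield = 143.01 * 0.56
  Biogas = 80.09 m^3

80.09


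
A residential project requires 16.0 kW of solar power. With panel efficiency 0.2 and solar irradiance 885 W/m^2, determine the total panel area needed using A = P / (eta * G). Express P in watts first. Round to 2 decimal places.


Convert target power to watts: P = 16.0 * 1000 = 16000.0 W
Compute denominator: eta * G = 0.2 * 885 = 177.0
Required area A = P / (eta * G) = 16000.0 / 177.0
A = 90.40 m^2

90.40


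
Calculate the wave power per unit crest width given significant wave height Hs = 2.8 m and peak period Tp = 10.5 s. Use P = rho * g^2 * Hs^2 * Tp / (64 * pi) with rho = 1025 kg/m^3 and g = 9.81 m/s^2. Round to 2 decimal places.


Apply wave power formula:
  g^2 = 9.81^2 = 96.2361
  Hs^2 = 2.8^2 = 7.84
  Numerator = rho * g^2 * Hs^2 * Tp = 1025 * 96.2361 * 7.84 * 10.5 = 8120209.65
  Denominator = 64 * pi = 201.0619
  P = 8120209.65 / 201.0619 = 40386.61 W/m

40386.61
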